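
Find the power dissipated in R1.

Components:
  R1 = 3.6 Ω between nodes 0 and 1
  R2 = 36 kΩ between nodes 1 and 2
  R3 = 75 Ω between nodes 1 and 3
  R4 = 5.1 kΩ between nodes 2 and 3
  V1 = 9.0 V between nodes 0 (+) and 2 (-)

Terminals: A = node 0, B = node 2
Nodal analysis, taking node 2 as the 0 V reference.
Source V1 fixes V_0 = 9 V.
KCL at each unknown node (sum of currents leaving = 0; resistances in Ω):
  Node 1: (V_1 - 9)/3.6 + (V_1 - 0)/36000 + (V_1 - V_3)/75 = 0
  Node 3: (V_3 - V_1)/75 + (V_3 - 0)/5100 = 0
Collecting terms (coefficients in siemens):
  0.2911·V_1 - 0.01333·V_3 = 2.5
  0.01353·V_3 - 0.01333·V_1 = 0
Determinant D = (0.2911)(0.01353) - (-0.01333)(-0.01333) = 0.003761
V_1 = [(2.5)(0.01353) - (-0.01333)(0)]/D = 8.993 V
V_3 = [(0.2911)(0) - (2.5)(-0.01333)]/D = 8.863 V
I_R1 = (V_0 - V_1)/R1 = (9 - 8.993)/3.6 = 0.001988 A
P_R1 = I_R1² × R1 = (0.001988)² × 3.6 = 0.00001422 W

Final answer: 1.422e-05 W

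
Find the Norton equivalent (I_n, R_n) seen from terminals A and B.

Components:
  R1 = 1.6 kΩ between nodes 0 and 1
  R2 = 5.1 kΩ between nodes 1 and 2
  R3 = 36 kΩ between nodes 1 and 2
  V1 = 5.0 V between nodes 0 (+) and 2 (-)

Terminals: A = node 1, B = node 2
Find the Thévenin equivalent first; then I_n = V_th/R_th and R_n = R_th.
Step 1 — V_th is the open-circuit voltage V_A - V_B (nothing connected across the terminals).
Nodal analysis, taking node 2 as the 0 V reference.
Source V1 fixes V_0 = 5 V.
KCL at each unknown node (sum of currents leaving = 0; resistances in Ω):
  Node 1: (V_1 - 5)/1600 + (V_1 - 0)/5100 + (V_1 - 0)/36000 = 0
Collecting terms: 0.0008489 × V_1 = 0.003125  =>  V_1 = 3.681 V
V_th = V_1 - V_2 = 3.681 - 0 = 3.681 V
Step 2 — R_th: zero the source — replace V1 by a short circuit (node 2 merges into node 0) — and find the resistance seen between A (node 1) and B (node 0).
Reduce the network between node 1 (A) and node 0 (B) by series/parallel combination:
  Rp1 = R1 ‖ R2 ‖ R3 (parallel, all between nodes 0 and 1) = 1/(1/1600 + 1/5100 + 1/36000) = 1178 Ω
R_th = 1.178 kΩ
I_n = V_th/R_th = 3.681/1178 = 0.003125 A, and R_n = R_th = 1.178 kΩ

Final answer: I_n = 0.003125 A, R_n = 1.178 kΩ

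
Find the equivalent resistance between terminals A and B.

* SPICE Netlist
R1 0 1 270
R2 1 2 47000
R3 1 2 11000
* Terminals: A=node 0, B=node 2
Reduce the network between node 0 (A) and node 2 (B) by series/parallel combination:
  Rp1 = R2 ‖ R3 (parallel, both between nodes 1 and 2) = 1/(1/47000 + 1/11000) = 8914 Ω
  Rs1 = R1 + Rp1 (series, joined only at node 1) = 270 + 8914 = 9184 Ω
R_eq = 9.184 kΩ

Final answer: 9.184 kΩ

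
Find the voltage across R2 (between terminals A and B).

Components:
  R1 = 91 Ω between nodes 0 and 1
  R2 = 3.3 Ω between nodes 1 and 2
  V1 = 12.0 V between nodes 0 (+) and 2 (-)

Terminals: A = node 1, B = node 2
R1 and R2 are in series across V1 (node 0 → node 1 → node 2), and the output A–B is taken across R2, so this is a voltage divider.
Series current: I = V1/(R1 + R2) = 12/(91 + 3.3) = 12/94.3 = 0.1273 A
V_R2 = I × R2 = V1 × R2/(R1 + R2) = 12 × 3.3/94.3 = 0.4199 V

Final answer: 0.4199 V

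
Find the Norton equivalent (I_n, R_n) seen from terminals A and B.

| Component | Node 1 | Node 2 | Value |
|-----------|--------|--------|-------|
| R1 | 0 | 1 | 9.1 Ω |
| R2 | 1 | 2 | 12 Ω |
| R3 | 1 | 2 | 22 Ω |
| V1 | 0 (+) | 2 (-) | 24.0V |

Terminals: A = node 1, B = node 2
Find the Thévenin equivalent first; then I_n = V_th/R_th and R_n = R_th.
Step 1 — V_th is the open-circuit voltage V_A - V_B (nothing connected across the terminals).
Nodal analysis, taking node 2 as the 0 V reference.
Source V1 fixes V_0 = 24 V.
KCL at each unknown node (sum of currents leaving = 0; resistances in Ω):
  Node 1: (V_1 - 24)/9.1 + (V_1 - 0)/12 + (V_1 - 0)/22 = 0
Collecting terms: 0.2387 × V_1 = 2.637  =>  V_1 = 11.05 V
V_th = V_1 - V_2 = 11.05 - 0 = 11.05 V
Step 2 — R_th: zero the source — replace V1 by a short circuit (node 2 merges into node 0) — and find the resistance seen between A (node 1) and B (node 0).
Reduce the network between node 1 (A) and node 0 (B) by series/parallel combination:
  Rp1 = R1 ‖ R2 ‖ R3 (parallel, all between nodes 0 and 1) = 1/(1/9.1 + 1/12 + 1/22) = 4.19 Ω
R_th = 4.19 Ω
I_n = V_th/R_th = 11.05/4.19 = 2.637 A, and R_n = R_th = 4.19 Ω

Final answer: I_n = 2.637 A, R_n = 4.19 Ω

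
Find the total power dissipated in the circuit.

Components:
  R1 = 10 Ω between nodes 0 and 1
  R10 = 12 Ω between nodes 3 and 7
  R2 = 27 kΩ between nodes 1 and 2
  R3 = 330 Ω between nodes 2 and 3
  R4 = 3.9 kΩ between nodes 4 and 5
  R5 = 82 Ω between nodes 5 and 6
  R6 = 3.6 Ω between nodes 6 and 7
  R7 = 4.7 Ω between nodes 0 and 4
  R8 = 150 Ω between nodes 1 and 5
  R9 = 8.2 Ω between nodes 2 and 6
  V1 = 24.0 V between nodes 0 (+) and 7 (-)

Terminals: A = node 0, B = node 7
Nodal analysis, taking node 7 as the 0 V reference.
Source V1 fixes V_0 = 24 V.
KCL at each unknown node (sum of currents leaving = 0; resistances in Ω):
  Node 1: (V_1 - 24)/10 + (V_1 - V_2)/27000 + (V_1 - V_5)/150 = 0
  Node 2: (V_2 - V_1)/27000 + (V_2 - V_3)/330 + (V_2 - V_6)/8.2 = 0
  Node 3: (V_3 - V_2)/330 + (V_3 - 0)/12 = 0
  Node 4: (V_4 - V_5)/3900 + (V_4 - 24)/4.7 = 0
  Node 5: (V_5 - V_4)/3900 + (V_5 - V_6)/82 + (V_5 - V_1)/150 = 0
  Node 6: (V_6 - V_5)/82 + (V_6 - 0)/3.6 + (V_6 - V_2)/8.2 = 0
Collecting terms (coefficients in siemens):
  0.1067·V_1 - 0.00003704·V_2 - 0.006667·V_5 = 2.4
  0.125·V_2 - 0.00003704·V_1 - 0.00303·V_3 - 0.122·V_6 = 0
  0.08636·V_3 - 0.00303·V_2 = 0
  0.213·V_4 - 0.0002564·V_5 = 5.106
  0.01912·V_5 - 0.006667·V_1 - 0.0002564·V_4 - 0.0122·V_6 = 0
  0.4119·V_6 - 0.122·V_2 - 0.0122·V_5 = 0
Solving these 6 simultaneous equations (Gaussian elimination) gives:
  V_1 = 23.03 V, V_2 = 0.3585 V, V_3 = 0.01258 V, V_4 = 23.98 V
  V_5 = 8.582 V, V_6 = 0.3602 V
Power in each resistor, P = (ΔV)²/R:
  P_R1 = (24 - 23.03)²/10 = 0.09439 W
  P_R2 = (23.03 - 0.3585)²/27000 = 0.01903 W
  P_R3 = (0.3585 - 0.01258)²/330 = 0.0003626 W
  P_R4 = (23.98 - 8.582)²/3900 = 0.06081 W
  P_R5 = (8.582 - 0.3602)²/82 = 0.8243 W
  P_R6 = (0.3602 - 0)²/3.6 = 0.03604 W
  P_R7 = (24 - 23.98)²/4.7 = 0.00007328 W
  P_R8 = (23.03 - 8.582)²/150 = 1.391 W
  P_R9 = (0.3585 - 0.3602)²/8.2 = 0.0000003567 W
  P_R10 = (0.01258 - 0)²/12 = 0.00001318 W
P_total = P_R1 + P_R2 + P_R3 + P_R4 + P_R5 + P_R6 + P_R7 + P_R8 + P_R9 + P_R10 = 2.426 W

Final answer: 2.426 W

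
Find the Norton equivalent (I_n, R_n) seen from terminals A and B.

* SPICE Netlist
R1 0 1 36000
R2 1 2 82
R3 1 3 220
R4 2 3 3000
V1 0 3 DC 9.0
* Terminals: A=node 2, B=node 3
Find the Thévenin equivalent first; then I_n = V_th/R_th and R_n = R_th.
Step 1 — V_th is the open-circuit voltage V_A - V_B (nothing connected across the terminals).
Nodal analysis, taking node 3 as the 0 V reference.
Source V1 fixes V_0 = 9 V.
KCL at each unknown node (sum of currents leaving = 0; resistances in Ω):
  Node 1: (V_1 - 9)/36000 + (V_1 - V_2)/82 + (V_1 - 0)/220 = 0
  Node 2: (V_2 - V_1)/82 + (V_2 - 0)/3000 = 0
Collecting terms (coefficients in siemens):
  0.01677·V_1 - 0.0122·V_2 = 0.00025
  0.01253·V_2 - 0.0122·V_1 = 0
Determinant D = (0.01677)(0.01253) - (-0.0122)(-0.0122) = 0.00006136
V_1 = [(0.00025)(0.01253) - (-0.0122)(0)]/D = 0.05104 V
V_2 = [(0.01677)(0) - (0.00025)(-0.0122)]/D = 0.04969 V
V_th = V_2 - V_3 = 0.04969 - 0 = 0.04969 V
Step 2 — R_th: zero the source — replace V1 by a short circuit (node 3 merges into node 0) — and find the resistance seen between A (node 2) and B (node 0).
Reduce the network between node 2 (A) and node 0 (B) by series/parallel combination:
  Rp1 = R1 ‖ R3 (parallel, both between nodes 0 and 1) = 1/(1/36000 + 1/220) = 218.7 Ω
  Rs1 = R2 + Rp1 (series, joined only at node 1) = 82 + 218.7 = 300.7 Ω
  Rp2 = R4 ‖ Rs1 (parallel, both between nodes 0 and 2) = 1/(1/3000 + 1/300.7) = 273.3 Ω
R_th = 273.3 Ω
I_n = V_th/R_th = 0.04969/273.3 = 0.0001818 A, and R_n = R_th = 273.3 Ω

Final answer: I_n = 0.0001818 A, R_n = 273.3 Ω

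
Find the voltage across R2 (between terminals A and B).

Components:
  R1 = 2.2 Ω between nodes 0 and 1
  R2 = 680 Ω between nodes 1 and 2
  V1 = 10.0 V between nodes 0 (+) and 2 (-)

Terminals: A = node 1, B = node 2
R1 and R2 are in series across V1 (node 0 → node 1 → node 2), and the output A–B is taken across R2, so this is a voltage divider.
Series current: I = V1/(R1 + R2) = 10/(2.2 + 680) = 10/682.2 = 0.01466 A
V_R2 = I × R2 = V1 × R2/(R1 + R2) = 10 × 680/682.2 = 9.968 V

Final answer: 9.968 V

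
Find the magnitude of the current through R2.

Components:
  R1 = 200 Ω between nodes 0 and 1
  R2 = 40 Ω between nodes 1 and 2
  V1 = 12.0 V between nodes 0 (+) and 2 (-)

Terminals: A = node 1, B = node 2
Nodal analysis, taking node 2 as the 0 V reference.
Source V1 fixes V_0 = 12 V.
KCL at each unknown node (sum of currents leaving = 0; resistances in Ω):
  Node 1: (V_1 - 12)/200 + (V_1 - 0)/40 = 0
Collecting terms: 0.03 × V_1 = 0.06  =>  V_1 = 2 V
I_R2 = (V_1 - V_2)/R2 = (2 - 0)/40 = 0.05 A
|I_R2| = 0.05 A

Final answer: |I_R2| = 0.05 A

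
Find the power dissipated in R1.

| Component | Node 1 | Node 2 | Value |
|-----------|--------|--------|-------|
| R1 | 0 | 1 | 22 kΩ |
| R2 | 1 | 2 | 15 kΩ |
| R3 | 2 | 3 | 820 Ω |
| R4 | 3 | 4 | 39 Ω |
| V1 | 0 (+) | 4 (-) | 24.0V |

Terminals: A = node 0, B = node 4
Nodal analysis, taking node 4 as the 0 V reference.
Source V1 fixes V_0 = 24 V.
KCL at each unknown node (sum of currents leaving = 0; resistances in Ω):
  Node 1: (V_1 - 24)/22000 + (V_1 - V_2)/15000 = 0
  Node 2: (V_2 - V_1)/15000 + (V_2 - V_3)/820 = 0
  Node 3: (V_3 - V_2)/820 + (V_3 - 0)/39 = 0
Collecting terms (coefficients in siemens):
  0.0001121·V_1 - 0.00006667·V_2 = 0.001091
  0.001286·V_2 - 0.00006667·V_1 - 0.00122·V_3 = 0
  0.02686·V_3 - 0.00122·V_2 = 0
Solving these 3 simultaneous equations (Gaussian elimination) gives:
  V_1 = 10.05 V, V_2 = 0.5445 V, V_3 = 0.02472 V
I_R1 = (V_0 - V_1)/R1 = (24 - 10.05)/22000 = 0.0006339 A
P_R1 = I_R1² × R1 = (0.0006339)² × 22000 = 0.008841 W

Final answer: 0.008841 W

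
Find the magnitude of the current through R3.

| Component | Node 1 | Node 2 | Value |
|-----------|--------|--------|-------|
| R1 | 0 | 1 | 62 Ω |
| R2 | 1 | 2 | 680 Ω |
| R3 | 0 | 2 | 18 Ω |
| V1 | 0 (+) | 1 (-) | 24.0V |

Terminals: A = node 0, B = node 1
Nodal analysis, taking node 1 as the 0 V reference.
Source V1 fixes V_0 = 24 V.
KCL at each unknown node (sum of currents leaving = 0; resistances in Ω):
  Node 2: (V_2 - 0)/680 + (V_2 - 24)/18 = 0
Collecting terms: 0.05703 × V_2 = 1.333  =>  V_2 = 23.38 V
I_R3 = (V_0 - V_2)/R3 = (24 - 23.38)/18 = 0.03438 A
|I_R3| = 0.03438 A

Final answer: |I_R3| = 0.03438 A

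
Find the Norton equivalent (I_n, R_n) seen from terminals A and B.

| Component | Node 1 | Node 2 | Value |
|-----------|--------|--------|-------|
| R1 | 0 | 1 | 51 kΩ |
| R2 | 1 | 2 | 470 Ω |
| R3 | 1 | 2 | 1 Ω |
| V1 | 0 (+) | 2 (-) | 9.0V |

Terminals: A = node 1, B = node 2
Find the Thévenin equivalent first; then I_n = V_th/R_th and R_n = R_th.
Step 1 — V_th is the open-circuit voltage V_A - V_B (nothing connected across the terminals).
Nodal analysis, taking node 2 as the 0 V reference.
Source V1 fixes V_0 = 9 V.
KCL at each unknown node (sum of currents leaving = 0; resistances in Ω):
  Node 1: (V_1 - 9)/51000 + (V_1 - 0)/470 + (V_1 - 0)/1 = 0
Collecting terms: 1.002 × V_1 = 0.0001765  =>  V_1 = 0.0001761 V
V_th = V_1 - V_2 = 0.0001761 - 0 = 0.0001761 V
Step 2 — R_th: zero the source — replace V1 by a short circuit (node 2 merges into node 0) — and find the resistance seen between A (node 1) and B (node 0).
Reduce the network between node 1 (A) and node 0 (B) by series/parallel combination:
  Rp1 = R1 ‖ R2 ‖ R3 (parallel, all between nodes 0 and 1) = 1/(1/51000 + 1/470 + 1/1) = 0.9979 Ω
R_th = 0.9979 Ω
I_n = V_th/R_th = 0.0001761/0.9979 = 0.0001765 A, and R_n = R_th = 0.9979 Ω

Final answer: I_n = 0.0001765 A, R_n = 0.9979 Ω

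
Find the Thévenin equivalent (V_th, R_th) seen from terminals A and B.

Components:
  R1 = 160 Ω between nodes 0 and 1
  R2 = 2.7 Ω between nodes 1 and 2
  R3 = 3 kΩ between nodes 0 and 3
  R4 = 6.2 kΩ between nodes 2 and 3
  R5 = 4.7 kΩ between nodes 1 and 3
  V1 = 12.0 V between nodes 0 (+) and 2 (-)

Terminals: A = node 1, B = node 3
Step 1 — V_th is the open-circuit voltage V_A - V_B (nothing connected across the terminals).
Nodal analysis, taking node 2 as the 0 V reference.
Source V1 fixes V_0 = 12 V.
KCL at each unknown node (sum of currents leaving = 0; resistances in Ω):
  Node 1: (V_1 - 12)/160 + (V_1 - 0)/2.7 + (V_1 - V_3)/4700 = 0
  Node 3: (V_3 - 12)/3000 + (V_3 - 0)/6200 + (V_3 - V_1)/4700 = 0
Collecting terms (coefficients in siemens):
  0.3768·V_1 - 0.0002128·V_3 = 0.075
  0.0007074·V_3 - 0.0002128·V_1 = 0.004
Determinant D = (0.3768)(0.0007074) - (-0.0002128)(-0.0002128) = 0.0002665
V_1 = [(0.075)(0.0007074) - (-0.0002128)(0.004)]/D = 0.2023 V
V_3 = [(0.3768)(0.004) - (0.075)(-0.0002128)]/D = 5.715 V
V_th = V_1 - V_3 = 0.2023 - 5.715 = -5.513 V
Step 2 — R_th: zero the source — replace V1 by a short circuit (node 2 merges into node 0) — and find the resistance seen between A (node 1) and B (node 3).
Reduce the network between node 1 (A) and node 3 (B) by series/parallel combination:
  Rp1 = R1 ‖ R2 (parallel, both between nodes 0 and 1) = 1/(1/160 + 1/2.7) = 2.655 Ω
  Rp2 = R3 ‖ R4 (parallel, both between nodes 0 and 3) = 1/(1/3000 + 1/6200) = 2022 Ω
  Rs1 = Rp1 + Rp2 (series, joined only at node 0) = 2.655 + 2022 = 2024 Ω
  Rp3 = R5 ‖ Rs1 (parallel, both between nodes 1 and 3) = 1/(1/4700 + 1/2024) = 1415 Ω
R_th = 1.415 kΩ

Final answer: V_th = -5.513 V, R_th = 1.415 kΩ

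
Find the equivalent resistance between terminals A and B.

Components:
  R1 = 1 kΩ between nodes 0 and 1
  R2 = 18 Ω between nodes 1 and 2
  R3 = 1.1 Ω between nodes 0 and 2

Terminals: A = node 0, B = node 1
Reduce the network between node 0 (A) and node 1 (B) by series/parallel combination:
  Rs1 = R3 + R2 (series, joined only at node 2) = 1.1 + 18 = 19.1 Ω
  Rp1 = R1 ‖ Rs1 (parallel, both between nodes 0 and 1) = 1/(1/1000 + 1/19.1) = 18.74 Ω
R_eq = 18.74 Ω

Final answer: 18.74 Ω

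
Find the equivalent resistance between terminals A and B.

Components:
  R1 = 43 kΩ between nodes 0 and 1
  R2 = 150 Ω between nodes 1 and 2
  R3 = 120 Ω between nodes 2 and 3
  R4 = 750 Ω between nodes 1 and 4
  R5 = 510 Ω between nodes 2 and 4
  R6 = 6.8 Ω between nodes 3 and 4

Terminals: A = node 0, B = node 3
The network is not a plain series/parallel combination. Inject a 1 A test current into terminal A (node 0) and return it from terminal B (node 3); then R_eq = V_A / (1 A).
Nodal analysis, taking node 3 as the 0 V reference.
Current source I_test pushes 1 A into node 0 and draws it out of node 3.
KCL at each unknown node (sum of currents leaving = 0; resistances in Ω):
  Node 0: (V_0 - V_1)/43000 - 1 = 0
  Node 1: (V_1 - V_0)/43000 + (V_1 - V_2)/150 + (V_1 - V_4)/750 = 0
  Node 2: (V_2 - V_1)/150 + (V_2 - 0)/120 + (V_2 - V_4)/510 = 0
  Node 4: (V_4 - V_1)/750 + (V_4 - V_2)/510 + (V_4 - 0)/6.8 = 0
Collecting terms (coefficients in siemens):
  0.00002326·V_0 - 0.00002326·V_1 = 1
  0.008023·V_1 - 0.00002326·V_0 - 0.006667·V_2 - 0.001333·V_4 = 0
  0.01696·V_2 - 0.006667·V_1 - 0.001961·V_4 = 0
  0.1504·V_4 - 0.001333·V_1 - 0.001961·V_2 = 0
Solving these 4 simultaneous equations (Gaussian elimination) gives:
  V_0 = 43190 V, V_1 = 186.9 V, V_2 = 73.77 V, V_4 = 2.62 V
R_eq = V_0 / 1 A = 43190 Ω = 43.19 kΩ

Final answer: 43.19 kΩ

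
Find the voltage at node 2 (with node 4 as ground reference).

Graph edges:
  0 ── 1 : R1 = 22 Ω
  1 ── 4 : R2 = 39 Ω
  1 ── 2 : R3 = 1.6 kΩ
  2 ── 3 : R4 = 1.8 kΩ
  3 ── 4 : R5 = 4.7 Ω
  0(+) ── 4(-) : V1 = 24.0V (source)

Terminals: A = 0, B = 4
Nodal analysis, taking node 4 as the 0 V reference.
Source V1 fixes V_0 = 24 V.
KCL at each unknown node (sum of currents leaving = 0; resistances in Ω):
  Node 1: (V_1 - 24)/22 + (V_1 - 0)/39 + (V_1 - V_2)/1600 = 0
  Node 2: (V_2 - V_1)/1600 + (V_2 - V_3)/1800 = 0
  Node 3: (V_3 - V_2)/1800 + (V_3 - 0)/4.7 = 0
Collecting terms (coefficients in siemens):
  0.07172·V_1 - 0.000625·V_2 = 1.091
  0.001181·V_2 - 0.000625·V_1 - 0.0005556·V_3 = 0
  0.2133·V_3 - 0.0005556·V_2 = 0
Solving these 3 simultaneous equations (Gaussian elimination) gives:
  V_1 = 15.28 V, V_2 = 8.1 V, V_3 = 0.02109 V
The requested potential is V_2 = 8.1 V.

Final answer: V_2 = 8.1 V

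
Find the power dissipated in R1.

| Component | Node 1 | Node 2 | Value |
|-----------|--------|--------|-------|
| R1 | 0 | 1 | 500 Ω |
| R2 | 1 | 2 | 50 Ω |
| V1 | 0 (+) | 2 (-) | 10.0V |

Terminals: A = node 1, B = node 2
Nodal analysis, taking node 2 as the 0 V reference.
Source V1 fixes V_0 = 10 V.
KCL at each unknown node (sum of currents leaving = 0; resistances in Ω):
  Node 1: (V_1 - 10)/500 + (V_1 - 0)/50 = 0
Collecting terms: 0.022 × V_1 = 0.02  =>  V_1 = 0.9091 V
I_R1 = (V_0 - V_1)/R1 = (10 - 0.9091)/500 = 0.01818 A
P_R1 = I_R1² × R1 = (0.01818)² × 500 = 0.1653 W

Final answer: 0.1653 W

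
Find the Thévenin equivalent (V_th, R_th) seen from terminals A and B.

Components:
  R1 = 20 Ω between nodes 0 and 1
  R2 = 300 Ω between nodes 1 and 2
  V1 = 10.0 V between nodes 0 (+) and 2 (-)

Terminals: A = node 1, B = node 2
Step 1 — V_th is the open-circuit voltage V_A - V_B (nothing connected across the terminals).
Nodal analysis, taking node 2 as the 0 V reference.
Source V1 fixes V_0 = 10 V.
KCL at each unknown node (sum of currents leaving = 0; resistances in Ω):
  Node 1: (V_1 - 10)/20 + (V_1 - 0)/300 = 0
Collecting terms: 0.05333 × V_1 = 0.5  =>  V_1 = 9.375 V
V_th = V_1 - V_2 = 9.375 - 0 = 9.375 V
Step 2 — R_th: zero the source — replace V1 by a short circuit (node 2 merges into node 0) — and find the resistance seen between A (node 1) and B (node 0).
Reduce the network between node 1 (A) and node 0 (B) by series/parallel combination:
  Rp1 = R1 ‖ R2 (parallel, both between nodes 0 and 1) = 1/(1/20 + 1/300) = 18.75 Ω
R_th = 18.75 Ω

Final answer: V_th = 9.375 V, R_th = 18.75 Ω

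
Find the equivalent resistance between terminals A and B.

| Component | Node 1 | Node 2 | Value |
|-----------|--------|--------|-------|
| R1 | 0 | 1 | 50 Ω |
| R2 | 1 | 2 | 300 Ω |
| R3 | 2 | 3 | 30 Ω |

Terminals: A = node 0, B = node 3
Reduce the network between node 0 (A) and node 3 (B) by series/parallel combination:
  Rs1 = R1 + R2 (series, joined only at node 1) = 50 + 300 = 350 Ω
  Rs2 = R3 + Rs1 (series, joined only at node 2) = 30 + 350 = 380 Ω
R_eq = 380 Ω

Final answer: 380 Ω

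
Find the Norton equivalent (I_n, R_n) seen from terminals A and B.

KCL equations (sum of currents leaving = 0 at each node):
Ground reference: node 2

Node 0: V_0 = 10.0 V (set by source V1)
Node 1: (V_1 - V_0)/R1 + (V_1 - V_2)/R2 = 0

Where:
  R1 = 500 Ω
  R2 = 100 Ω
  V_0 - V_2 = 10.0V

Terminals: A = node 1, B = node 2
Find the Thévenin equivalent first; then I_n = V_th/R_th and R_n = R_th.
Step 1 — V_th is the open-circuit voltage V_A - V_B (nothing connected across the terminals).
Nodal analysis, taking node 2 as the 0 V reference.
Source V1 fixes V_0 = 10 V.
KCL at each unknown node (sum of currents leaving = 0; resistances in Ω):
  Node 1: (V_1 - 10)/500 + (V_1 - 0)/100 = 0
Collecting terms: 0.012 × V_1 = 0.02  =>  V_1 = 1.667 V
V_th = V_1 - V_2 = 1.667 - 0 = 1.667 V
Step 2 — R_th: zero the source — replace V1 by a short circuit (node 2 merges into node 0) — and find the resistance seen between A (node 1) and B (node 0).
Reduce the network between node 1 (A) and node 0 (B) by series/parallel combination:
  Rp1 = R1 ‖ R2 (parallel, both between nodes 0 and 1) = 1/(1/500 + 1/100) = 83.33 Ω
R_th = 83.33 Ω
I_n = V_th/R_th = 1.667/83.33 = 0.02 A, and R_n = R_th = 83.33 Ω

Final answer: I_n = 0.02 A, R_n = 83.33 Ω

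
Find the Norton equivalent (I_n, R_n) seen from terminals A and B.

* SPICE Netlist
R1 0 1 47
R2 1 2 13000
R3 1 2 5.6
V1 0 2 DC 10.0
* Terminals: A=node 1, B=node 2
Find the Thévenin equivalent first; then I_n = V_th/R_th and R_n = R_th.
Step 1 — V_th is the open-circuit voltage V_A - V_B (nothing connected across the terminals).
Nodal analysis, taking node 2 as the 0 V reference.
Source V1 fixes V_0 = 10 V.
KCL at each unknown node (sum of currents leaving = 0; resistances in Ω):
  Node 1: (V_1 - 10)/47 + (V_1 - 0)/13000 + (V_1 - 0)/5.6 = 0
Collecting terms: 0.1999 × V_1 = 0.2128  =>  V_1 = 1.064 V
V_th = V_1 - V_2 = 1.064 - 0 = 1.064 V
Step 2 — R_th: zero the source — replace V1 by a short circuit (node 2 merges into node 0) — and find the resistance seen between A (node 1) and B (node 0).
Reduce the network between node 1 (A) and node 0 (B) by series/parallel combination:
  Rp1 = R1 ‖ R2 ‖ R3 (parallel, all between nodes 0 and 1) = 1/(1/47 + 1/13000 + 1/5.6) = 5.002 Ω
R_th = 5.002 Ω
I_n = V_th/R_th = 1.064/5.002 = 0.2128 A, and R_n = R_th = 5.002 Ω

Final answer: I_n = 0.2128 A, R_n = 5.002 Ω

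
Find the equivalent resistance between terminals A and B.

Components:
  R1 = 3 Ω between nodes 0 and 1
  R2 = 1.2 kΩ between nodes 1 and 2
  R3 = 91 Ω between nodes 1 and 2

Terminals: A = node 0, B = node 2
Reduce the network between node 0 (A) and node 2 (B) by series/parallel combination:
  Rp1 = R2 ‖ R3 (parallel, both between nodes 1 and 2) = 1/(1/1200 + 1/91) = 84.59 Ω
  Rs1 = R1 + Rp1 (series, joined only at node 1) = 3 + 84.59 = 87.59 Ω
R_eq = 87.59 Ω

Final answer: 87.59 Ω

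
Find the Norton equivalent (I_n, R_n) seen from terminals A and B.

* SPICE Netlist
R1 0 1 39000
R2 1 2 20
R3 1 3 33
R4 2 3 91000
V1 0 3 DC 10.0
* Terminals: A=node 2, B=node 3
Find the Thévenin equivalent first; then I_n = V_th/R_th and R_n = R_th.
Step 1 — V_th is the open-circuit voltage V_A - V_B (nothing connected across the terminals).
Nodal analysis, taking node 3 as the 0 V reference.
Source V1 fixes V_0 = 10 V.
KCL at each unknown node (sum of currents leaving = 0; resistances in Ω):
  Node 1: (V_1 - 10)/39000 + (V_1 - V_2)/20 + (V_1 - 0)/33 = 0
  Node 2: (V_2 - V_1)/20 + (V_2 - 0)/91000 = 0
Collecting terms (coefficients in siemens):
  0.08033·V_1 - 0.05·V_2 = 0.0002564
  0.05001·V_2 - 0.05·V_1 = 0
Determinant D = (0.08033)(0.05001) - (-0.05)(-0.05) = 0.001517
V_1 = [(0.0002564)(0.05001) - (-0.05)(0)]/D = 0.008451 V
V_2 = [(0.08033)(0) - (0.0002564)(-0.05)]/D = 0.008449 V
V_th = V_2 - V_3 = 0.008449 - 0 = 0.008449 V
Step 2 — R_th: zero the source — replace V1 by a short circuit (node 3 merges into node 0) — and find the resistance seen between A (node 2) and B (node 0).
Reduce the network between node 2 (A) and node 0 (B) by series/parallel combination:
  Rp1 = R1 ‖ R3 (parallel, both between nodes 0 and 1) = 1/(1/39000 + 1/33) = 32.97 Ω
  Rs1 = R2 + Rp1 (series, joined only at node 1) = 20 + 32.97 = 52.97 Ω
  Rp2 = R4 ‖ Rs1 (parallel, both between nodes 0 and 2) = 1/(1/91000 + 1/52.97) = 52.94 Ω
R_th = 52.94 Ω
I_n = V_th/R_th = 0.008449/52.94 = 0.0001596 A, and R_n = R_th = 52.94 Ω

Final answer: I_n = 0.0001596 A, R_n = 52.94 Ω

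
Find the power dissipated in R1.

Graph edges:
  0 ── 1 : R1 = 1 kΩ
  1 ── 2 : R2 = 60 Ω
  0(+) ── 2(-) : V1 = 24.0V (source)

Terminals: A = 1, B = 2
Nodal analysis, taking node 2 as the 0 V reference.
Source V1 fixes V_0 = 24 V.
KCL at each unknown node (sum of currents leaving = 0; resistances in Ω):
  Node 1: (V_1 - 24)/1000 + (V_1 - 0)/60 = 0
Collecting terms: 0.01767 × V_1 = 0.024  =>  V_1 = 1.358 V
I_R1 = (V_0 - V_1)/R1 = (24 - 1.358)/1000 = 0.02264 A
P_R1 = I_R1² × R1 = (0.02264)² × 1000 = 0.5126 W

Final answer: 0.5126 W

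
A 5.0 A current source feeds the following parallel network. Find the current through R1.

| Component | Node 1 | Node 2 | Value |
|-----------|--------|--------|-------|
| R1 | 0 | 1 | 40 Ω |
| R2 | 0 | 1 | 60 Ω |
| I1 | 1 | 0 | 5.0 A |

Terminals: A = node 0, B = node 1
All resistors sit directly between nodes 0 and 1, so they are in parallel and share one voltage V; the full source current 5 A splits among them.
1/R_par = 1/40 + 1/60 = 0.04167 S  =>  R_par = 24 Ω
V = I × R_par = 5 × 24 = 120 V
I_R1 = V/R1 = 120/40 = 3 A

Final answer: 3 A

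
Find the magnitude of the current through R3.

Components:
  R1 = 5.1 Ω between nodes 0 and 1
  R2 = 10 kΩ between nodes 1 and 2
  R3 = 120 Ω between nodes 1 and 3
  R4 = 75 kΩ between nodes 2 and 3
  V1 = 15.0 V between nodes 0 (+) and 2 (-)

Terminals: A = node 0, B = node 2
Nodal analysis, taking node 2 as the 0 V reference.
Source V1 fixes V_0 = 15 V.
KCL at each unknown node (sum of currents leaving = 0; resistances in Ω):
  Node 1: (V_1 - 15)/5.1 + (V_1 - 0)/10000 + (V_1 - V_3)/120 = 0
  Node 3: (V_3 - V_1)/120 + (V_3 - 0)/75000 = 0
Collecting terms (coefficients in siemens):
  0.2045·V_1 - 0.008333·V_3 = 2.941
  0.008347·V_3 - 0.008333·V_1 = 0
Determinant D = (0.2045)(0.008347) - (-0.008333)(-0.008333) = 0.001638
V_1 = [(2.941)(0.008347) - (-0.008333)(0)]/D = 14.99 V
V_3 = [(0.2045)(0) - (2.941)(-0.008333)]/D = 14.97 V
I_R3 = (V_1 - V_3)/R3 = (14.99 - 14.97)/120 = 0.0001996 A
|I_R3| = 0.0001996 A

Final answer: |I_R3| = 0.0001996 A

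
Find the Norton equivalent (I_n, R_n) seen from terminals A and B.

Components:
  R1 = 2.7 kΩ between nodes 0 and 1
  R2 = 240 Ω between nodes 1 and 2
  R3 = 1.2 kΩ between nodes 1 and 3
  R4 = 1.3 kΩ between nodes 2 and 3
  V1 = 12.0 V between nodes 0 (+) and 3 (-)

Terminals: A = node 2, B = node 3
Find the Thévenin equivalent first; then I_n = V_th/R_th and R_n = R_th.
Step 1 — V_th is the open-circuit voltage V_A - V_B (nothing connected across the terminals).
Nodal analysis, taking node 3 as the 0 V reference.
Source V1 fixes V_0 = 12 V.
KCL at each unknown node (sum of currents leaving = 0; resistances in Ω):
  Node 1: (V_1 - 12)/2700 + (V_1 - V_2)/240 + (V_1 - 0)/1200 = 0
  Node 2: (V_2 - V_1)/240 + (V_2 - 0)/1300 = 0
Collecting terms (coefficients in siemens):
  0.00537·V_1 - 0.004167·V_2 = 0.004444
  0.004936·V_2 - 0.004167·V_1 = 0
Determinant D = (0.00537)(0.004936) - (-0.004167)(-0.004167) = 0.000009146
V_1 = [(0.004444)(0.004936) - (-0.004167)(0)]/D = 2.398 V
V_2 = [(0.00537)(0) - (0.004444)(-0.004167)]/D = 2.025 V
V_th = V_2 - V_3 = 2.025 - 0 = 2.025 V
Step 2 — R_th: zero the source — replace V1 by a short circuit (node 3 merges into node 0) — and find the resistance seen between A (node 2) and B (node 0).
Reduce the network between node 2 (A) and node 0 (B) by series/parallel combination:
  Rp1 = R1 ‖ R3 (parallel, both between nodes 0 and 1) = 1/(1/2700 + 1/1200) = 830.8 Ω
  Rs1 = R2 + Rp1 (series, joined only at node 1) = 240 + 830.8 = 1071 Ω
  Rp2 = R4 ‖ Rs1 (parallel, both between nodes 0 and 2) = 1/(1/1300 + 1/1071) = 587.2 Ω
R_th = 587.2 Ω
I_n = V_th/R_th = 2.025/587.2 = 0.003448 A, and R_n = R_th = 587.2 Ω

Final answer: I_n = 0.003448 A, R_n = 587.2 Ω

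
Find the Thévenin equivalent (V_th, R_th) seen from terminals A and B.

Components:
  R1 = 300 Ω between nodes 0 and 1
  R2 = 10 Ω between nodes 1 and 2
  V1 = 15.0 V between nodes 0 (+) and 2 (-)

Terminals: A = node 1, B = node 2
Step 1 — V_th is the open-circuit voltage V_A - V_B (nothing connected across the terminals).
Nodal analysis, taking node 2 as the 0 V reference.
Source V1 fixes V_0 = 15 V.
KCL at each unknown node (sum of currents leaving = 0; resistances in Ω):
  Node 1: (V_1 - 15)/300 + (V_1 - 0)/10 = 0
Collecting terms: 0.1033 × V_1 = 0.05  =>  V_1 = 0.4839 V
V_th = V_1 - V_2 = 0.4839 - 0 = 0.4839 V
Step 2 — R_th: zero the source — replace V1 by a short circuit (node 2 merges into node 0) — and find the resistance seen between A (node 1) and B (node 0).
Reduce the network between node 1 (A) and node 0 (B) by series/parallel combination:
  Rp1 = R1 ‖ R2 (parallel, both between nodes 0 and 1) = 1/(1/300 + 1/10) = 9.677 Ω
R_th = 9.677 Ω

Final answer: V_th = 0.4839 V, R_th = 9.677 Ω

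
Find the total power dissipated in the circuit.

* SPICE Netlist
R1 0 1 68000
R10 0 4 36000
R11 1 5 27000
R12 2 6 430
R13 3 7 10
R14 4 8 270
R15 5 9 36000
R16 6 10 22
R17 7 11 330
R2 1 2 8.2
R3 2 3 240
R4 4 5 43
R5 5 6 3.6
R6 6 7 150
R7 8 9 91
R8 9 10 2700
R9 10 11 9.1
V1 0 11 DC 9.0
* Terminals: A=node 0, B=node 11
Nodal analysis, taking node 11 as the 0 V reference.
Source V1 fixes V_0 = 9 V.
KCL at each unknown node (sum of currents leaving = 0; resistances in Ω):
  Node 1: (V_1 - 9)/68000 + (V_1 - V_2)/8.2 + (V_1 - V_5)/27000 = 0
  Node 2: (V_2 - V_1)/8.2 + (V_2 - V_3)/240 + (V_2 - V_6)/430 = 0
  Node 3: (V_3 - V_2)/240 + (V_3 - V_7)/10 = 0
  Node 4: (V_4 - V_5)/43 + (V_4 - 9)/36000 + (V_4 - V_8)/270 = 0
  Node 5: (V_5 - V_4)/43 + (V_5 - V_6)/3.6 + (V_5 - V_1)/27000 + (V_5 - V_9)/36000 = 0
  Node 6: (V_6 - V_5)/3.6 + (V_6 - V_7)/150 + (V_6 - V_2)/430 + (V_6 - V_10)/22 = 0
  Node 7: (V_7 - V_6)/150 + (V_7 - V_3)/10 + (V_7 - 0)/330 = 0
  Node 8: (V_8 - V_9)/91 + (V_8 - V_4)/270 = 0
  Node 9: (V_9 - V_8)/91 + (V_9 - V_10)/2700 + (V_9 - V_5)/36000 = 0
  Node 10: (V_10 - V_9)/2700 + (V_10 - 0)/9.1 + (V_10 - V_6)/22 = 0
Collecting terms (coefficients in siemens):
  0.122·V_1 - 0.122·V_2 - 0.00003704·V_5 = 0.0001324
  0.1284·V_2 - 0.122·V_1 - 0.004167·V_3 - 0.002326·V_6 = 0
  0.1042·V_3 - 0.004167·V_2 - 0.1·V_7 = 0
  0.02699·V_4 - 0.02326·V_5 - 0.003704·V_8 = 0.00025
  0.3011·V_5 - 0.00003704·V_1 - 0.02326·V_4 - 0.2778·V_6 - 0.00002778·V_9 = 0
  0.3322·V_6 - 0.002326·V_2 - 0.2778·V_5 - 0.006667·V_7 - 0.04545·V_10 = 0
  0.1097·V_7 - 0.1·V_3 - 0.006667·V_6 = 0
  0.01469·V_8 - 0.003704·V_4 - 0.01099·V_9 = 0
  0.01139·V_9 - 0.00002778·V_5 - 0.01099·V_8 - 0.0003704·V_10 = 0
  0.1557·V_10 - 0.04545·V_6 - 0.0003704·V_9 = 0
Solving these 10 simultaneous equations (Gaussian elimination) gives:
  V_1 = 0.03501 V, V_2 = 0.03394 V, V_3 = 0.01569 V, V_4 = 0.02165 V
  V_5 = 0.0112 V, V_6 = 0.01032 V, V_7 = 0.01493 V, V_8 = 0.01996 V
  V_9 = 0.01938 V, V_10 = 0.003057 V
Power in each resistor, P = (ΔV)²/R:
  P_R1 = (9 - 0.03501)²/68000 = 0.001182 W
  P_R2 = (0.03501 - 0.03394)²/8.2 = 0.0000001406 W
  P_R3 = (0.03394 - 0.01569)²/240 = 0.000001387 W
  P_R4 = (0.02165 - 0.0112)²/43 = 0.000002542 W
  P_R5 = (0.0112 - 0.01032)²/3.6 = 0.0000002147 W
  P_R6 = (0.01032 - 0.01493)²/150 = 0.000000142 W
  P_R7 = (0.01996 - 0.01938)²/91 = 0.000000003583 W
  P_R8 = (0.01938 - 0.003057)²/2700 = 0.00000009873 W
  P_R9 = (0.003057 - 0)²/9.1 = 0.000001027 W
  P_R10 = (9 - 0.02165)²/36000 = 0.002239 W
  P_R11 = (0.03501 - 0.0112)²/27000 = 0.00000002101 W
  P_R12 = (0.03394 - 0.01032)²/430 = 0.000001298 W
  P_R13 = (0.01569 - 0.01493)²/10 = 0.00000005779 W
  P_R14 = (0.02165 - 0.01996)²/270 = 0.00000001063 W
  P_R15 = (0.0112 - 0.01938)²/36000 = 0.000000001863 W
  P_R16 = (0.01032 - 0.003057)²/22 = 0.000002395 W
  P_R17 = (0.01493 - 0)²/330 = 0.0000006757 W
P_total = P_R1 + P_R2 + P_R3 + P_R4 + P_R5 + P_R6 + P_R7 + P_R8 + P_R9 + P_R10 + P_R11 + P_R12 + P_R13 + P_R14 + P_R15 + P_R16 + P_R17 = 0.003431 W

Final answer: 0.003431 W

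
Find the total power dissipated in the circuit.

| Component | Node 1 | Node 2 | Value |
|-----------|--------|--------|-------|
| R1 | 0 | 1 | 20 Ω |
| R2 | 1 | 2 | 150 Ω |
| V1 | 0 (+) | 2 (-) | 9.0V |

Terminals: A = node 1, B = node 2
Nodal analysis, taking node 2 as the 0 V reference.
Source V1 fixes V_0 = 9 V.
KCL at each unknown node (sum of currents leaving = 0; resistances in Ω):
  Node 1: (V_1 - 9)/20 + (V_1 - 0)/150 = 0
Collecting terms: 0.05667 × V_1 = 0.45  =>  V_1 = 7.941 V
Power in each resistor, P = (ΔV)²/R:
  P_R1 = (9 - 7.941)²/20 = 0.05606 W
  P_R2 = (7.941 - 0)²/150 = 0.4204 W
P_total = P_R1 + P_R2 = 0.4765 W

Final answer: 0.4765 W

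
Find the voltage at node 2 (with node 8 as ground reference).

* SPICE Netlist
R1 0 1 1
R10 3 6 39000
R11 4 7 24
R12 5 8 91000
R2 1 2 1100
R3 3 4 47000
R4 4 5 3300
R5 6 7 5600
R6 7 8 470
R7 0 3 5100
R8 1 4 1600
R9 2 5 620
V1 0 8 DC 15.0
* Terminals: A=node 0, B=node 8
Nodal analysis, taking node 8 as the 0 V reference.
Source V1 fixes V_0 = 15 V.
KCL at each unknown node (sum of currents leaving = 0; resistances in Ω):
  Node 1: (V_1 - 15)/1 + (V_1 - V_2)/1100 + (V_1 - V_4)/1600 = 0
  Node 2: (V_2 - V_1)/1100 + (V_2 - V_5)/620 = 0
  Node 3: (V_3 - V_4)/47000 + (V_3 - 15)/5100 + (V_3 - V_6)/39000 = 0
  Node 4: (V_4 - V_3)/47000 + (V_4 - V_5)/3300 + (V_4 - V_1)/1600 + (V_4 - V_7)/24 = 0
  Node 5: (V_5 - V_4)/3300 + (V_5 - V_2)/620 + (V_5 - 0)/91000 = 0
  Node 6: (V_6 - V_7)/5600 + (V_6 - V_3)/39000 = 0
  Node 7: (V_7 - V_6)/5600 + (V_7 - 0)/470 + (V_7 - V_4)/24 = 0
Collecting terms (coefficients in siemens):
  1.002·V_1 - 0.0009091·V_2 - 0.000625·V_4 = 15
  0.002522·V_2 - 0.0009091·V_1 - 0.001613·V_5 = 0
  0.000243·V_3 - 0.00002128·V_4 - 0.00002564·V_6 = 0.002941
  0.04262·V_4 - 0.000625·V_1 - 0.00002128·V_3 - 0.000303·V_5 - 0.04167·V_7 = 0
  0.001927·V_5 - 0.001613·V_2 - 0.000303·V_4 = 0
  0.0002042·V_6 - 0.00002564·V_3 - 0.0001786·V_7 = 0
  0.04397·V_7 - 0.04167·V_4 - 0.0001786·V_6 = 0
Solving these 7 simultaneous equations (Gaussian elimination) gives:
  V_1 = 14.99 V, V_2 = 12.59 V, V_3 = 13.06 V, V_4 = 4.453 V
  V_5 = 11.24 V, V_6 = 5.348 V, V_7 = 4.241 V
The requested potential is V_2 = 12.59 V.

Final answer: V_2 = 12.59 V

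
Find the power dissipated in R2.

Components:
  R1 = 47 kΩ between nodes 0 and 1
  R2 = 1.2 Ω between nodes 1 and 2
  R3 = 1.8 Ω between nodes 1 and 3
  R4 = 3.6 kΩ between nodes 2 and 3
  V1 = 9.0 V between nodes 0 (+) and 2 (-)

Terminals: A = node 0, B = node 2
Nodal analysis, taking node 2 as the 0 V reference.
Source V1 fixes V_0 = 9 V.
KCL at each unknown node (sum of currents leaving = 0; resistances in Ω):
  Node 1: (V_1 - 9)/47000 + (V_1 - 0)/1.2 + (V_1 - V_3)/1.8 = 0
  Node 3: (V_3 - V_1)/1.8 + (V_3 - 0)/3600 = 0
Collecting terms (coefficients in siemens):
  1.389·V_1 - 0.5556·V_3 = 0.0001915
  0.5558·V_3 - 0.5556·V_1 = 0
Determinant D = (1.389)(0.5558) - (-0.5556)(-0.5556) = 0.4634
V_1 = [(0.0001915)(0.5558) - (-0.5556)(0)]/D = 0.0002297 V
V_3 = [(1.389)(0) - (0.0001915)(-0.5556)]/D = 0.0002296 V
I_R2 = (V_1 - V_2)/R2 = (0.0002297 - 0)/1.2 = 0.0001914 A
P_R2 = I_R2² × R2 = (0.0001914)² × 1.2 = 0.00000004397 W

Final answer: 4.397e-08 W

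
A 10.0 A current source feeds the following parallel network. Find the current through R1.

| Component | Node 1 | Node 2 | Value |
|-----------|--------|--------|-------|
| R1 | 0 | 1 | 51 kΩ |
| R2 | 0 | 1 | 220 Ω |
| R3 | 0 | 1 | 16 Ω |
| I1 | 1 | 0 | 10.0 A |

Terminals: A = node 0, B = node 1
All resistors sit directly between nodes 0 and 1, so they are in parallel and share one voltage V; the full source current 10 A splits among them.
1/R_par = 1/51000 + 1/220 + 1/16 = 0.06707 S  =>  R_par = 14.91 Ω
V = I × R_par = 10 × 14.91 = 149.1 V
I_R1 = V/R1 = 149.1/51000 = 0.002924 A

Final answer: 0.002924 A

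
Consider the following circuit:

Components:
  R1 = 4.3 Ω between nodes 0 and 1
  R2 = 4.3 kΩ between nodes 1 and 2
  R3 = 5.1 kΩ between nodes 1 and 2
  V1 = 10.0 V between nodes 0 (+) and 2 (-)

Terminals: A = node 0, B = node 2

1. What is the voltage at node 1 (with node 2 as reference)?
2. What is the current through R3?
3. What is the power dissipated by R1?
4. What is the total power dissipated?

Nodal analysis, taking node 2 as the 0 V reference.
Source V1 fixes V_0 = 10 V.
KCL at each unknown node (sum of currents leaving = 0; resistances in Ω):
  Node 1: (V_1 - 10)/4.3 + (V_1 - 0)/4300 + (V_1 - 0)/5100 = 0
Collecting terms: 0.233 × V_1 = 2.326  =>  V_1 = 9.982 V
Part 1:
  Read off the nodal solution: V_1 = 9.982 V
Part 2:
  I_R3 = (V_1 - V_2)/R3 = (9.982 - 0)/5100 = 0.001957 A
  Magnitude: I_R3 = 0.001957 A
Part 3:
  I_R1 = (V_0 - V_1)/R1 = (10 - 9.982)/4.3 = 0.004278 A
  P_R1 = I_R1² × R1 = (0.004278)² × 4.3 = 0.00007871 W
Part 4:
  Power in each resistor, P = (ΔV)²/R:
    P_R1 = (10 - 9.982)²/4.3 = 0.00007871 W
    P_R2 = (9.982 - 0)²/4300 = 0.02317 W
    P_R3 = (9.982 - 0)²/5100 = 0.01954 W
  P_total = P_R1 + P_R2 + P_R3 = 0.04278 W

Final answers:
1. V_1 = 9.982 V
2. I_R3 = 0.001957 A
3. P_R1 = 7.871e-05 W
4. P_total = 0.04278 W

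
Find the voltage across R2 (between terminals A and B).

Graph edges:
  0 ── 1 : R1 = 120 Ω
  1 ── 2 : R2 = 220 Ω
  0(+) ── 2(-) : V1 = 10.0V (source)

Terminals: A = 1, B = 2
R1 and R2 are in series across V1 (node 0 → node 1 → node 2), and the output A–B is taken across R2, so this is a voltage divider.
Series current: I = V1/(R1 + R2) = 10/(120 + 220) = 10/340 = 0.02941 A
V_R2 = I × R2 = V1 × R2/(R1 + R2) = 10 × 220/340 = 6.471 V

Final answer: 6.471 V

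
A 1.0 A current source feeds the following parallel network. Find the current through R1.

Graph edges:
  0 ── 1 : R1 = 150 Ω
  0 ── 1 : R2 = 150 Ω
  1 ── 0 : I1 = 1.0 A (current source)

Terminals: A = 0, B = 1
All resistors sit directly between nodes 0 and 1, so they are in parallel and share one voltage V; the full source current 1 A splits among them.
1/R_par = 1/150 + 1/150 = 0.01333 S  =>  R_par = 75 Ω
V = I × R_par = 1 × 75 = 75 V
I_R1 = V/R1 = 75/150 = 0.5 A

Final answer: 0.5 A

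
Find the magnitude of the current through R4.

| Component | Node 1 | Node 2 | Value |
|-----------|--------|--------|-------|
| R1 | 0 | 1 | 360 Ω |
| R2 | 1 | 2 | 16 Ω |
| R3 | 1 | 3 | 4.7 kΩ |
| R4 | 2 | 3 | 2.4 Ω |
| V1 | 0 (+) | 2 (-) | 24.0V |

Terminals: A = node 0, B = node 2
Nodal analysis, taking node 2 as the 0 V reference.
Source V1 fixes V_0 = 24 V.
KCL at each unknown node (sum of currents leaving = 0; resistances in Ω):
  Node 1: (V_1 - 24)/360 + (V_1 - 0)/16 + (V_1 - V_3)/4700 = 0
  Node 3: (V_3 - V_1)/4700 + (V_3 - 0)/2.4 = 0
Collecting terms (coefficients in siemens):
  0.06549·V_1 - 0.0002128·V_3 = 0.06667
  0.4169·V_3 - 0.0002128·V_1 = 0
Determinant D = (0.06549)(0.4169) - (-0.0002128)(-0.0002128) = 0.0273
V_1 = [(0.06667)(0.4169) - (-0.0002128)(0)]/D = 1.018 V
V_3 = [(0.06549)(0) - (0.06667)(-0.0002128)]/D = 0.0005195 V
I_R4 = (V_2 - V_3)/R4 = (0 - 0.0005195)/2.4 = -0.0002165 A
|I_R4| = 0.0002165 A

Final answer: |I_R4| = 0.0002165 A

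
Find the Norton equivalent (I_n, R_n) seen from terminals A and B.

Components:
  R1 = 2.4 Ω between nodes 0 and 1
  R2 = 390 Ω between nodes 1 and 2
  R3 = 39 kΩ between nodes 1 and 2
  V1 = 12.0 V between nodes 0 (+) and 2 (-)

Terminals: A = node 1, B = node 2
Find the Thévenin equivalent first; then I_n = V_th/R_th and R_n = R_th.
Step 1 — V_th is the open-circuit voltage V_A - V_B (nothing connected across the terminals).
Nodal analysis, taking node 2 as the 0 V reference.
Source V1 fixes V_0 = 12 V.
KCL at each unknown node (sum of currents leaving = 0; resistances in Ω):
  Node 1: (V_1 - 12)/2.4 + (V_1 - 0)/390 + (V_1 - 0)/39000 = 0
Collecting terms: 0.4193 × V_1 = 5  =>  V_1 = 11.93 V
V_th = V_1 - V_2 = 11.93 - 0 = 11.93 V
Step 2 — R_th: zero the source — replace V1 by a short circuit (node 2 merges into node 0) — and find the resistance seen between A (node 1) and B (node 0).
Reduce the network between node 1 (A) and node 0 (B) by series/parallel combination:
  Rp1 = R1 ‖ R2 ‖ R3 (parallel, all between nodes 0 and 1) = 1/(1/2.4 + 1/390 + 1/39000) = 2.385 Ω
R_th = 2.385 Ω
I_n = V_th/R_th = 11.93/2.385 = 5 A, and R_n = R_th = 2.385 Ω

Final answer: I_n = 5 A, R_n = 2.385 Ω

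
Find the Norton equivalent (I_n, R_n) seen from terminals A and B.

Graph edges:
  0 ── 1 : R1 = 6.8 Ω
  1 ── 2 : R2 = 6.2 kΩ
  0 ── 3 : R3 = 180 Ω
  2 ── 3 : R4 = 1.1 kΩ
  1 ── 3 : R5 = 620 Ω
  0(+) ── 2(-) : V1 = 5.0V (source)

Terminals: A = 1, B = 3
Find the Thévenin equivalent first; then I_n = V_th/R_th and R_n = R_th.
Step 1 — V_th is the open-circuit voltage V_A - V_B (nothing connected across the terminals).
Nodal analysis, taking node 2 as the 0 V reference.
Source V1 fixes V_0 = 5 V.
KCL at each unknown node (sum of currents leaving = 0; resistances in Ω):
  Node 1: (V_1 - 5)/6.8 + (V_1 - 0)/6200 + (V_1 - V_3)/620 = 0
  Node 3: (V_3 - 5)/180 + (V_3 - 0)/1100 + (V_3 - V_1)/620 = 0
Collecting terms (coefficients in siemens):
  0.1488·V_1 - 0.001613·V_3 = 0.7353
  0.008078·V_3 - 0.001613·V_1 = 0.02778
Determinant D = (0.1488)(0.008078) - (-0.001613)(-0.001613) = 0.0012
V_1 = [(0.7353)(0.008078) - (-0.001613)(0.02778)]/D = 4.988 V
V_3 = [(0.1488)(0.02778) - (0.7353)(-0.001613)]/D = 4.435 V
V_th = V_1 - V_3 = 4.988 - 4.435 = 0.5535 V
Step 2 — R_th: zero the source — replace V1 by a short circuit (node 2 merges into node 0) — and find the resistance seen between A (node 1) and B (node 3).
Reduce the network between node 1 (A) and node 3 (B) by series/parallel combination:
  Rp1 = R1 ‖ R2 (parallel, both between nodes 0 and 1) = 1/(1/6.8 + 1/6200) = 6.793 Ω
  Rp2 = R3 ‖ R4 (parallel, both between nodes 0 and 3) = 1/(1/180 + 1/1100) = 154.7 Ω
  Rs1 = Rp1 + Rp2 (series, joined only at node 0) = 6.793 + 154.7 = 161.5 Ω
  Rp3 = R5 ‖ Rs1 (parallel, both between nodes 1 and 3) = 1/(1/620 + 1/161.5) = 128.1 Ω
R_th = 128.1 Ω
I_n = V_th/R_th = 0.5535/128.1 = 0.00432 A, and R_n = R_th = 128.1 Ω

Final answer: I_n = 0.00432 A, R_n = 128.1 Ω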